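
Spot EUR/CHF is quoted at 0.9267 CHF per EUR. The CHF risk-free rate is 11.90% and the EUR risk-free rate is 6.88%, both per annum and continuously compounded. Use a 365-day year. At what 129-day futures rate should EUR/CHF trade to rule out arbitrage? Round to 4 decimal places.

F = S·e^((r_CHF − r_EUR)T) = 0.9267 · e^((0.1190 − 0.0688) × 129/365)
= 0.9267 · e^0.017742 = 0.9267 × 1.017900
F = 0.9433 CHF per EUR

0.9433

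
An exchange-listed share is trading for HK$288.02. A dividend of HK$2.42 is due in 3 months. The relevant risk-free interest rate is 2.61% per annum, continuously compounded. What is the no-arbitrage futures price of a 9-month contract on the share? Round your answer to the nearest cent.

HK$291.26

PV(dividends) I = 2.42·e^(−0.0261·3/12)
I = 2.4043
F = (S − I)·e^(rT) = (288.02 − 2.4043) · e^(0.0261·9/12)
= 285.6157 · e^0.019575 = 285.6157 × 1.019768 = HK$291.26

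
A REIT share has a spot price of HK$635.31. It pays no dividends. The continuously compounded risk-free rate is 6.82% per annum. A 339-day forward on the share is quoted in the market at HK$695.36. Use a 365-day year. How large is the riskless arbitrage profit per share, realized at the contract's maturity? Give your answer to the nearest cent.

Fair forward: F* = S·e^(carry·T), with carry = r = 0.0682
F* = 635.31 · e^(0.0682 × 339/365) = 635.31 · e^0.063342 = 635.31 × 1.065391 = HK$676.8536
Market HK$695.36 > fair HK$676.8536: forward overpriced → cash-and-carry (buy spot, short the forward).
At maturity, profit = |F_mkt − F*| = |695.36 − 676.8536| = HK$18.51 per share

HK$18.51 per share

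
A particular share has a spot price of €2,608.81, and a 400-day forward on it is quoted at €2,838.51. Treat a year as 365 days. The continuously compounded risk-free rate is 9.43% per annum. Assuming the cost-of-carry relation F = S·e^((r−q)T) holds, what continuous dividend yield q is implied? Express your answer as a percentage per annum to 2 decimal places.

1.73%

From F = S·e^((r−q)T): (r − q) = ln(F/S)/T
ln(2838.51/2608.81) = ln(1.088048) = 0.084385
(r − q) = 0.084385 / (400/365) = 0.077001
q = r − ln(F/S)/T = 0.0943 − 0.077001 = 0.017299
q = 1.73%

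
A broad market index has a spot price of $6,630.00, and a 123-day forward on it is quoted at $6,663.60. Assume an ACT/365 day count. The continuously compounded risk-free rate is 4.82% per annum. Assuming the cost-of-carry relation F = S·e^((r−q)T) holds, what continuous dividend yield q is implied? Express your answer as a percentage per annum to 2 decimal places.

3.32%

From F = S·e^((r−q)T): (r − q) = ln(F/S)/T
ln(6663.60/6630.00) = ln(1.005068) = 0.005055
(r − q) = 0.005055 / (123/365) = 0.015001
q = r − ln(F/S)/T = 0.0482 − 0.015001 = 0.033199
q = 3.32%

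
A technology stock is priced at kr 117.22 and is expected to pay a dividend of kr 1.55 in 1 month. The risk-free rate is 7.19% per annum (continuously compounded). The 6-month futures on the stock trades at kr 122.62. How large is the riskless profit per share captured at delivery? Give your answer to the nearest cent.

PV(dividends) I = 1.55·e^(−0.0719·1/12) = 1.5407
Fair futures F* = (S − I)·e^(rT) = (117.22 − 1.5407)·e^0.035950 = 115.6793 × 1.036604 = 119.9136
Market kr 122.62 > fair 119.9136: forward overpriced → cash-and-carry (borrow at r, buy the stock and collect the dividends, short the forward).
Profit at T = |F_mkt − F*| = |122.62 − 119.9136| = kr 2.71 per share

kr 2.71 per share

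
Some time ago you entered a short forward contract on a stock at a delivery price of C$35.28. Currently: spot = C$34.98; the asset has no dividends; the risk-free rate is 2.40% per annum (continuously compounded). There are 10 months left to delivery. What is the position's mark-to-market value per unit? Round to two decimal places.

Current fair forward for the remaining 10 months: F = S·e^(r·T), r = 0.0240
F = 34.98 · e^(0.0240 × 10/12) = 34.98 × 1.020201 = 35.6866
Value of long forward = (F − K)·e^(−rT) = (35.6866 − 35.28) · e^(−0.0240·10/12)
= 0.4066 × 0.980199 = 0.40
Short position value = −(long value) = -C$0.40

-C$0.40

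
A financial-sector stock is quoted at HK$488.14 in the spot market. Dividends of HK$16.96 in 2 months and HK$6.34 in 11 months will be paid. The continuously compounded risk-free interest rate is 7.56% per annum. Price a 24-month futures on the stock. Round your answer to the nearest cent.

PV(dividends) I = 16.96·e^(−0.0756·2/12) + 6.34·e^(−0.0756·11/12)
I = 16.7476 + 5.9155 = 22.6631
F = (S − I)·e^(rT) = (488.14 − 22.6631) · e^(0.0756·24/12)
= 465.4769 · e^0.151200 = 465.4769 × 1.163229 = HK$541.46

HK$541.46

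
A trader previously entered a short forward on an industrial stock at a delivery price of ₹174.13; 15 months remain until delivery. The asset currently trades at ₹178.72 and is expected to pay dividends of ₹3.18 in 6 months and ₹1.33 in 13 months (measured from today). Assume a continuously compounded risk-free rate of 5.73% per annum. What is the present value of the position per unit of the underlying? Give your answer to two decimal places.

-₹12.29

PV(remaining dividends) I = 3.18·e^(−0.0573·6/12) + 1.33·e^(−0.0573·13/12) = 4.3401
Current forward F = (S − I)·e^(rT) = (178.72 − 4.3401)·e^(0.0573·15/12) = 174.3799 × 1.074252 = 187.3280
Value (long) = (F − K)·e^(−rT) = (187.3280 − 174.13) × 0.930880 = 12.2858
Short position value = −(long value) = -₹12.29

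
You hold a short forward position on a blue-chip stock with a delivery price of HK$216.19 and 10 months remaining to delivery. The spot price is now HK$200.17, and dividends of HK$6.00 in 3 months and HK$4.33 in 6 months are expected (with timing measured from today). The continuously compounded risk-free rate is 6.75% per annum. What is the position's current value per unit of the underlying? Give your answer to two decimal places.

PV(remaining dividends) I = 6.00·e^(−0.0675·3/12) + 4.33·e^(−0.0675·6/12) = 10.0859
Current forward F = (S − I)·e^(rT) = (200.17 − 10.0859)·e^(0.0675·10/12) = 190.0841 × 1.057862 = 201.0827
Value (long) = (F − K)·e^(−rT) = (201.0827 − 216.19) × 0.945303 = -14.2810
Short position value = −(long value) = HK$14.28

HK$14.28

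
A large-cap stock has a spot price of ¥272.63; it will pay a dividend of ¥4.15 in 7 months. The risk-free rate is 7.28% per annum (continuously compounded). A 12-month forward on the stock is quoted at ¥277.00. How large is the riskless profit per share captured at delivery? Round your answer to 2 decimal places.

PV(dividends) I = 4.15·e^(−0.0728·7/12) = 3.9775
Fair forward F* = (S − I)·e^(rT) = (272.63 − 3.9775)·e^0.072800 = 268.6525 × 1.075515 = 288.9398
Market ¥277.00 < fair 288.9398: forward underpriced → reverse cash-and-carry (short the stock, invest proceeds at r, pay the dividends, go long the forward).
Profit at T = |F_mkt − F*| = |277.00 − 288.9398| = ¥11.94 per share

¥11.94 per share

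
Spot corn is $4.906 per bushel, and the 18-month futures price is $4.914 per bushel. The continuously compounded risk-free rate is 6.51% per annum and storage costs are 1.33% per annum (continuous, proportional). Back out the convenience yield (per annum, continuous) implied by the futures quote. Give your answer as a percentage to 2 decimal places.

F = S·e^((r+u−y)T) ⇒ (r+u−y) = ln(F/S)/T
ln(4.914/4.906) = 0.001629; /T ⇒ 0.001086
y = r + u − ln(F/S)/T = 0.0651 + 0.0133 − 0.001086 = 0.077314
y = 7.73%

7.73%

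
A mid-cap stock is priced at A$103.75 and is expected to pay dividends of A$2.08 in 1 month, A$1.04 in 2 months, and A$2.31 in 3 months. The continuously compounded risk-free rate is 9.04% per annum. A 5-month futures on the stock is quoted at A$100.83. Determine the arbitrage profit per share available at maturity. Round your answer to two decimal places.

PV(dividends) I = 2.08·e^(−0.0904·1/12) + 1.04·e^(−0.0904·2/12) + 2.31·e^(−0.0904·3/12) = 5.3472
Fair futures F* = (S − I)·e^(rT) = (103.75 − 5.3472)·e^0.037667 = 98.4028 × 1.038385 = 102.1800
Market A$100.83 < fair 102.1800: forward underpriced → reverse cash-and-carry (short the stock, invest proceeds at r, pay the dividends, go long the forward).
Profit at T = |F_mkt − F*| = |100.83 − 102.1800| = A$1.35 per share

A$1.35 per share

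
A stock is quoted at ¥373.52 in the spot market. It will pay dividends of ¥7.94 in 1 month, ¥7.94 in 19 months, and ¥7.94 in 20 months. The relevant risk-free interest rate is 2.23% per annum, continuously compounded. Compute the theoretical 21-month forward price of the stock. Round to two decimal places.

PV(dividends) I = 7.94·e^(−0.0223·1/12) + 7.94·e^(−0.0223·19/12) + 7.94·e^(−0.0223·20/12)
I = 7.9253 + 7.6645 + 7.6503 = 23.2401
F = (S − I)·e^(rT) = (373.52 − 23.2401) · e^(0.0223·21/12)
= 350.2799 · e^0.039025 = 350.2799 × 1.039796 = ¥364.22

¥364.22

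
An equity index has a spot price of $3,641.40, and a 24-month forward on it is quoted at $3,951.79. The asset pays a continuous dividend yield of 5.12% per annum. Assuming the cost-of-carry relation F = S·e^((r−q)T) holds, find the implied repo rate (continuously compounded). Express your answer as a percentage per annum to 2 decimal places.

From F = S·e^((r−q)T): (r − q) = ln(F/S)/T
ln(3951.79/3641.40) = ln(1.085239) = 0.081800
(r − q) = 0.081800 / (24/12) = 0.040900
r = ln(F/S)/T + q = 0.040900 + 0.0512 = 0.092100
r = 9.21%

9.21%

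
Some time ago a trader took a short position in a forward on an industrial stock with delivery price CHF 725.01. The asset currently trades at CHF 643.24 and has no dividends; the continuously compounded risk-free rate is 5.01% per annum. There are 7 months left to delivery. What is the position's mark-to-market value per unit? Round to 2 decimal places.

CHF 60.89

Current fair forward for the remaining 7 months: F = S·e^(r·T), r = 0.0501
F = 643.24 · e^(0.0501 × 7/12) = 643.24 × 1.029656 = 662.3159
Value of long forward = (F − K)·e^(−rT) = (662.3159 − 725.01) · e^(−0.0501·7/12)
= -62.6941 × 0.971198 = -60.89
Short position value = −(long value) = CHF 60.89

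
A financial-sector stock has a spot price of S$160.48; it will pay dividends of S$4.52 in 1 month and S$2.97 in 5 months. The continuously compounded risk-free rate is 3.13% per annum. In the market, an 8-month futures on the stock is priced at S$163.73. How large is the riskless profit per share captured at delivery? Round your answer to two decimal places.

PV(dividends) I = 4.52·e^(−0.0313·1/12) + 2.97·e^(−0.0313·5/12) = 7.4397
Fair futures F* = (S − I)·e^(rT) = (160.48 − 7.4397)·e^0.020867 = 153.0403 × 1.021086 = 156.2673
Market S$163.73 > fair 156.2673: forward overpriced → cash-and-carry (borrow at r, buy the stock and collect the dividends, short the forward).
Profit at T = |F_mkt − F*| = |163.73 − 156.2673| = S$7.46 per share

S$7.46 per share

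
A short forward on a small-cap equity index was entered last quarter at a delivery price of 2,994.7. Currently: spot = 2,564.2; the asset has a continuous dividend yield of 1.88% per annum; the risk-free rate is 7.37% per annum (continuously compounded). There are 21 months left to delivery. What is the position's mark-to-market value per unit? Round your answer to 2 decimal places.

Current fair forward for the remaining 21 months: F = S·e^((r − q)·T), (r − q) = 0.0737 − 0.0188 = 0.0549
F = 2564.2 · e^(0.0549 × 21/12) = 2564.2 × 1.10084162 = 2822.7781
Value of long forward = (F − K)·e^(−rT) = (2822.7781 − 2994.7) · e^(−0.0737·21/12)
= -171.9219 × 0.87899594 = -151.12
Short position value = −(long value) = 151.12

151.12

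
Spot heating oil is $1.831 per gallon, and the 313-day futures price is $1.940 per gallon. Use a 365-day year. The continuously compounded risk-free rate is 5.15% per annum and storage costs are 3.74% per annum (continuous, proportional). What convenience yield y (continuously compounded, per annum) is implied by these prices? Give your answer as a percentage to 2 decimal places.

F = S·e^((r+u−y)T) ⇒ (r+u−y) = ln(F/S)/T
ln(1.940/1.831) = 0.057826; /T ⇒ 0.067433
y = r + u − ln(F/S)/T = 0.0515 + 0.0374 − 0.067433 = 0.021467
y = 2.15%

2.15%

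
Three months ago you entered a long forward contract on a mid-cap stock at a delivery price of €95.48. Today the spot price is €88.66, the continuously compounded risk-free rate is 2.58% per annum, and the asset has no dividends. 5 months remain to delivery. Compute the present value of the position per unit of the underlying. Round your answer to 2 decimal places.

Current fair forward for the remaining 5 months: F = S·e^(r·T), r = 0.0258
F = 88.66 · e^(0.0258 × 5/12) = 88.66 × 1.010808 = 89.6182
Value of long forward = (F − K)·e^(−rT) = (89.6182 − 95.48) · e^(−0.0258·5/12)
= -5.8618 × 0.989308 = -5.80

-€5.80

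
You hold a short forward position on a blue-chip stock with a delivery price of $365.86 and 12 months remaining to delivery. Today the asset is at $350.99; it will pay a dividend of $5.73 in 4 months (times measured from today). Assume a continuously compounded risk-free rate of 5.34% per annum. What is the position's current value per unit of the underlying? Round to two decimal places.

$1.47

PV(remaining dividends) I = 5.73·e^(−0.0534·4/12) = 5.6289
Current forward F = (S − I)·e^(rT) = (350.99 − 5.6289)·e^(0.0534·12/12) = 345.3611 × 1.054852 = 364.3048
Value (long) = (F − K)·e^(−rT) = (364.3048 − 365.86) × 0.948001 = -1.4743
Short position value = −(long value) = $1.47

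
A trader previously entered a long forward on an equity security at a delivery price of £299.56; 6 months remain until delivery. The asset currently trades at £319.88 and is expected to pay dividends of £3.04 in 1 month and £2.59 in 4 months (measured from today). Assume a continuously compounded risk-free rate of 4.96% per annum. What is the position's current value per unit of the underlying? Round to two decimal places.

PV(remaining dividends) I = 3.04·e^(−0.0496·1/12) + 2.59·e^(−0.0496·4/12) = 5.5750
Current forward F = (S − I)·e^(rT) = (319.88 − 5.5750)·e^(0.0496·6/12) = 314.3050 × 1.025110 = 322.1972
Value (long) = (F − K)·e^(−rT) = (322.1972 − 299.56) × 0.975505 = 22.0827
Value = £22.08

£22.08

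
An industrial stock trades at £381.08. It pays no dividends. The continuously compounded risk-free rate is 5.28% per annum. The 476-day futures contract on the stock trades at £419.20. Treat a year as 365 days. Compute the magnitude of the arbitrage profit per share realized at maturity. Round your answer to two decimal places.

Fair futures: F* = S·e^(carry·T), with carry = r = 0.0528
F* = 381.08 · e^(0.0528 × 476/365) = 381.08 · e^0.068857 = 381.08 × 1.071283 = £408.2445
Market £419.20 > fair £408.2445: forward overpriced → cash-and-carry (buy spot, short the forward).
At maturity, profit = |F_mkt − F*| = |419.20 − 408.2445| = £10.96 per share

£10.96 per share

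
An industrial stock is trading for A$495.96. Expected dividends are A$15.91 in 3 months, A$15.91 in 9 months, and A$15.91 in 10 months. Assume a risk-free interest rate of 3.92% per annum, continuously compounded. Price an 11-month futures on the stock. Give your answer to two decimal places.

PV(dividends) I = 15.91·e^(−0.0392·3/12) + 15.91·e^(−0.0392·9/12) + 15.91·e^(−0.0392·10/12)
I = 15.7548 + 15.4491 + 15.3987 = 46.6026
F = (S − I)·e^(rT) = (495.96 − 46.6026) · e^(0.0392·11/12)
= 449.3574 · e^0.035933 = 449.3574 × 1.036586 = A$465.80

A$465.80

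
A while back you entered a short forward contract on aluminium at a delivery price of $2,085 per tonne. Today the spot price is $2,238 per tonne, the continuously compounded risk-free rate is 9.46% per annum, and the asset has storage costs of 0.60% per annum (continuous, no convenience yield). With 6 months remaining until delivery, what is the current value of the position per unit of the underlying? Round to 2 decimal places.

-$256.05 per tonne

Current fair forward for the remaining 6 months: F = S·e^((r + u)·T), (r + u) = 0.0946 + 0.0060 = 0.1006
F = 2238 · e^(0.1006 × 6/12) = 2238 × 1.05158653 = 2353.4507
Value of long forward = (F − K)·e^(−rT) = (2353.4507 − 2085) · e^(−0.0946·6/12)
= 268.4507 × 0.95380121 = 256.05
Short position value = −(long value) = -$256.05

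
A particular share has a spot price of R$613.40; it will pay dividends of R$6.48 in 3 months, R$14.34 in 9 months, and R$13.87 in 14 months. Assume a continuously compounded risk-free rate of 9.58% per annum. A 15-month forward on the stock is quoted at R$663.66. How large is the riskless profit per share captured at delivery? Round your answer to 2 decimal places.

PV(dividends) I = 6.48·e^(−0.0958·3/12) + 14.34·e^(−0.0958·9/12) + 13.87·e^(−0.0958·14/12) = 32.0758
Fair forward F* = (S − I)·e^(rT) = (613.40 − 32.0758)·e^0.119750 = 581.3242 × 1.127215 = 655.2774
Market R$663.66 > fair 655.2774: forward overpriced → cash-and-carry (borrow at r, buy the stock and collect the dividends, short the forward).
Profit at T = |F_mkt − F*| = |663.66 − 655.2774| = R$8.38 per share

R$8.38 per share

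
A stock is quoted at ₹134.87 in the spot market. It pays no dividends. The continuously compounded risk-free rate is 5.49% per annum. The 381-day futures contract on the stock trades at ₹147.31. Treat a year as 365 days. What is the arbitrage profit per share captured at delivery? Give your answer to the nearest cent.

Fair futures: F* = S·e^(carry·T), with carry = r = 0.0549
F* = 134.87 · e^(0.0549 × 381/365) = 134.87 · e^0.057307 = 134.87 × 1.058981 = ₹142.8248
Market ₹147.31 > fair ₹142.8248: forward overpriced → cash-and-carry (buy spot, short the forward).
At maturity, profit = |F_mkt − F*| = |147.31 − 142.8248| = ₹4.49 per share

₹4.49 per share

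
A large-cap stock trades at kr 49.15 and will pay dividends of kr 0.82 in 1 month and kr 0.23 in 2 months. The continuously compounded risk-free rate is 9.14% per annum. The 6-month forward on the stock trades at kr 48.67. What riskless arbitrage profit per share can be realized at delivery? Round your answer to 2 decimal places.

PV(dividends) I = 0.82·e^(−0.0914·1/12) + 0.23·e^(−0.0914·2/12) = 1.0403
Fair forward F* = (S − I)·e^(rT) = (49.15 − 1.0403)·e^0.045700 = 48.1097 × 1.046760 = 50.3593
Market kr 48.67 < fair 50.3593: forward underpriced → reverse cash-and-carry (short the stock, invest proceeds at r, pay the dividends, go long the forward).
Profit at T = |F_mkt − F*| = |48.67 − 50.3593| = kr 1.69 per share

kr 1.69 per share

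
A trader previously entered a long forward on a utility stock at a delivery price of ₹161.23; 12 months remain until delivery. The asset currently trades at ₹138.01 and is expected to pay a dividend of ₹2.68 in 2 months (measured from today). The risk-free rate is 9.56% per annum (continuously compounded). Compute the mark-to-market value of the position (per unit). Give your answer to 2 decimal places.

PV(remaining dividends) I = 2.68·e^(−0.0956·2/12) = 2.6376
Current forward F = (S − I)·e^(rT) = (138.01 − 2.6376)·e^(0.0956·12/12) = 135.3724 × 1.100319 = 148.9528
Value (long) = (F − K)·e^(−rT) = (148.9528 − 161.23) × 0.908827 = -11.1579
Value = -₹11.16

-₹11.16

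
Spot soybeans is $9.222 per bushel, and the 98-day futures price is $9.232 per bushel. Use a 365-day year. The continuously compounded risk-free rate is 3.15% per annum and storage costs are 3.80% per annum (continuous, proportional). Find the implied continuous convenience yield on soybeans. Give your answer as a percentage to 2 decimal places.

F = S·e^((r+u−y)T) ⇒ (r+u−y) = ln(F/S)/T
ln(9.232/9.222) = 0.001084; /T ⇒ 0.004037
y = r + u − ln(F/S)/T = 0.0315 + 0.0380 − 0.004037 = 0.065463
y = 6.55%

6.55%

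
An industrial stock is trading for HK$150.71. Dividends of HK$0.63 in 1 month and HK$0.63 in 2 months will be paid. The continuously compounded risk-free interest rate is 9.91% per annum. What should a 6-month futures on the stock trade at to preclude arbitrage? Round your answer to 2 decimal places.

PV(dividends) I = 0.63·e^(−0.0991·1/12) + 0.63·e^(−0.0991·2/12)
I = 0.6248 + 0.6197 = 1.2445
F = (S − I)·e^(rT) = (150.71 − 1.2445) · e^(0.0991·6/12)
= 149.4655 · e^0.049550 = 149.4655 × 1.050798 = HK$157.06

HK$157.06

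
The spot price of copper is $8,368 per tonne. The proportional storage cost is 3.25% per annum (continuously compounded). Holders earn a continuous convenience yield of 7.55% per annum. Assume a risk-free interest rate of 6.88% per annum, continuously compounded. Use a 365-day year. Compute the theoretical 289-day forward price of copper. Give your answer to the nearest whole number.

$8,541 per tonne

Net carry = r + u − y = 0.0688 + 0.0325 − 0.0755 = 0.0258
F = S·e^((r+u−y)T) = 8368 · e^(0.0258 × 289/365) = 8368 · e^0.020428
= 8368 × 1.020638 = $8,541 per tonne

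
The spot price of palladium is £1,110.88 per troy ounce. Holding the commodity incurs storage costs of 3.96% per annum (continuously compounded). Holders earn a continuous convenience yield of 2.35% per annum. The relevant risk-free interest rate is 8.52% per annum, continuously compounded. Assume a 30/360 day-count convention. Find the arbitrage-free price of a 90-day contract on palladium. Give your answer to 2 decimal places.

£1,139.37 per troy ounce

Net carry = r + u − y = 0.0852 + 0.0396 − 0.0235 = 0.1013
F = S·e^((r+u−y)T) = 1110.88 · e^(0.1013 × 90/360) = 1110.88 · e^0.02532500
= 1110.88 × 1.02564840 = £1,139.37 per troy ounce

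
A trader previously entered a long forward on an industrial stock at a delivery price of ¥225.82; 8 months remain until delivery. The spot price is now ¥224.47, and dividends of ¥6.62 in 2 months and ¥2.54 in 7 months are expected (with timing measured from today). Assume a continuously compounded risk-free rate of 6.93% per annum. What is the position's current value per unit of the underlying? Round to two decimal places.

-¥0.14

PV(remaining dividends) I = 6.62·e^(−0.0693·2/12) + 2.54·e^(−0.0693·7/12) = 8.9833
Current forward F = (S − I)·e^(rT) = (224.47 − 8.9833)·e^(0.0693·8/12) = 215.4867 × 1.047284 = 225.6758
Value (long) = (F − K)·e^(−rT) = (225.6758 − 225.82) × 0.954851 = -0.1377
Value = -¥0.14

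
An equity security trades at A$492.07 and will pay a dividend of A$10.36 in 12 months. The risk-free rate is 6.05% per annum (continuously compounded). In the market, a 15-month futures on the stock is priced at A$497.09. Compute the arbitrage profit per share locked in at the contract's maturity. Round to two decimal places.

A$23.12 per share

PV(dividends) I = 10.36·e^(−0.0605·12/12) = 9.7518
Fair futures F* = (S − I)·e^(rT) = (492.07 − 9.7518)·e^0.075625 = 482.3182 × 1.078558 = 520.2082
Market A$497.09 < fair 520.2082: forward underpriced → reverse cash-and-carry (short the stock, invest proceeds at r, pay the dividends, go long the forward).
Profit at T = |F_mkt − F*| = |497.09 − 520.2082| = A$23.12 per share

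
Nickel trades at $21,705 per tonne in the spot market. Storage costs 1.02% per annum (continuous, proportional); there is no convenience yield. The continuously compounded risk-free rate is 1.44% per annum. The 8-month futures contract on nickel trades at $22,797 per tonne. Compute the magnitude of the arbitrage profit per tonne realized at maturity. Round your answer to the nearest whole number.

$733 per tonne

Fair futures: F* = S·e^(carry·T), with carry = (r + u) = 0.0144 + 0.0102 = 0.0246
F* = 21705 · e^(0.0246 × 8/12) = 21705 · e^0.016400 = 21705 × 1.016535 = $22063.8922
Market $22797 > fair $22063.8922: forward overpriced → cash-and-carry (buy spot, short the forward).
At maturity, profit = |F_mkt − F*| = |22797 − 22063.8922| = $733 per tonne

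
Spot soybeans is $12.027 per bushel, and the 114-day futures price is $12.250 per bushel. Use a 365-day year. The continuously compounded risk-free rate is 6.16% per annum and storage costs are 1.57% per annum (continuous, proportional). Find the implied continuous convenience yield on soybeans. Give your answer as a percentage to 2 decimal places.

F = S·e^((r+u−y)T) ⇒ (r+u−y) = ln(F/S)/T
ln(12.250/12.027) = 0.018372; /T ⇒ 0.058823
y = r + u − ln(F/S)/T = 0.0616 + 0.0157 − 0.058823 = 0.018477
y = 1.85%

1.85%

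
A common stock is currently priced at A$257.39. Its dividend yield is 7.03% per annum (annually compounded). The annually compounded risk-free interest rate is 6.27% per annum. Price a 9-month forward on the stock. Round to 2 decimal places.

A$256.02

F = S · (1+r)^T / (1+q)^T
= 257.39 × 1.046666 / 1.052275 = 257.39 × 0.994670
F = A$256.02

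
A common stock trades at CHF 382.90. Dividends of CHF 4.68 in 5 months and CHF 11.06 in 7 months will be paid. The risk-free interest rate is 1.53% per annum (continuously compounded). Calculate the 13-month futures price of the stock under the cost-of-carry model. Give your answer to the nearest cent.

CHF 373.43

PV(dividends) I = 4.68·e^(−0.0153·5/12) + 11.06·e^(−0.0153·7/12)
I = 4.6503 + 10.9617 = 15.6120
F = (S − I)·e^(rT) = (382.90 − 15.6120) · e^(0.0153·13/12)
= 367.2880 · e^0.016575 = 367.2880 × 1.016713 = CHF 373.43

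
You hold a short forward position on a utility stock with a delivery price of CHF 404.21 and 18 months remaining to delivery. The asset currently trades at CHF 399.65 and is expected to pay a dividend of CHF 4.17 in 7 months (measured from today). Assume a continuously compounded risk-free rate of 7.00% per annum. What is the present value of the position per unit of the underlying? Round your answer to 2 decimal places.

PV(remaining dividends) I = 4.17·e^(−0.0700·7/12) = 4.0032
Current forward F = (S − I)·e^(rT) = (399.65 − 4.0032)·e^(0.0700·18/12) = 395.6468 × 1.110711 = 439.4493
Value (long) = (F − K)·e^(−rT) = (439.4493 − 404.21) × 0.900325 = 31.7268
Short position value = −(long value) = -CHF 31.73

-CHF 31.73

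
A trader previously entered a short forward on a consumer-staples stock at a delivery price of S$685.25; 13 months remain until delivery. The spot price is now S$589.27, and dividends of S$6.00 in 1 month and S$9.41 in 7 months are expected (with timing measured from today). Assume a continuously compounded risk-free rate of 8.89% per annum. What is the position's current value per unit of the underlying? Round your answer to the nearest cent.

PV(remaining dividends) I = 6.00·e^(−0.0889·1/12) + 9.41·e^(−0.0889·7/12) = 14.8902
Current forward F = (S − I)·e^(rT) = (589.27 − 14.8902)·e^(0.0889·13/12) = 574.3798 × 1.101099 = 632.4490
Value (long) = (F − K)·e^(−rT) = (632.4490 − 685.25) × 0.908184 = -47.9530
Short position value = −(long value) = S$47.95

S$47.95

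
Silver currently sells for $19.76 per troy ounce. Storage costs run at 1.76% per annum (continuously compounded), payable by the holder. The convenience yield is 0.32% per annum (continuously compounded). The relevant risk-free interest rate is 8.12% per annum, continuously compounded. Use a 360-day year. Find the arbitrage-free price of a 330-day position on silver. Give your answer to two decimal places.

Net carry = r + u − y = 0.0812 + 0.0176 − 0.0032 = 0.0956
F = S·e^((r+u−y)T) = 19.76 · e^(0.0956 × 330/360) = 19.76 · e^0.087633
= 19.76 × 1.091587 = $21.57 per troy ounce

$21.57 per troy ounce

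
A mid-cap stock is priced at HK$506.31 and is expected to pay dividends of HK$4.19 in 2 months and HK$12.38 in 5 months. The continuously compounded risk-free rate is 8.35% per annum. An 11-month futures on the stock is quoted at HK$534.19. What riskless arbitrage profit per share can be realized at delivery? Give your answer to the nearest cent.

PV(dividends) I = 4.19·e^(−0.0835·2/12) + 12.38·e^(−0.0835·5/12) = 16.0888
Fair futures F* = (S − I)·e^(rT) = (506.31 − 16.0888)·e^0.076542 = 490.2212 × 1.079548 = 529.2173
Market HK$534.19 > fair 529.2173: forward overpriced → cash-and-carry (borrow at r, buy the stock and collect the dividends, short the forward).
Profit at T = |F_mkt − F*| = |534.19 − 529.2173| = HK$4.97 per share

HK$4.97 per share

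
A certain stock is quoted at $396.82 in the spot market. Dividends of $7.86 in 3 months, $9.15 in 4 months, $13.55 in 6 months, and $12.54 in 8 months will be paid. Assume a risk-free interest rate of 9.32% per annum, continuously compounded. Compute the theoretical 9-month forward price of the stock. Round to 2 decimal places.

PV(dividends) I = 7.86·e^(−0.0932·3/12) + 9.15·e^(−0.0932·4/12) + 13.55·e^(−0.0932·6/12) + 12.54·e^(−0.0932·8/12)
I = 7.6790 + 8.8701 + 12.9331 + 11.7846 = 41.2668
F = (S − I)·e^(rT) = (396.82 − 41.2668) · e^(0.0932·9/12)
= 355.5532 · e^0.069900 = 355.5532 × 1.072401 = $381.30

$381.30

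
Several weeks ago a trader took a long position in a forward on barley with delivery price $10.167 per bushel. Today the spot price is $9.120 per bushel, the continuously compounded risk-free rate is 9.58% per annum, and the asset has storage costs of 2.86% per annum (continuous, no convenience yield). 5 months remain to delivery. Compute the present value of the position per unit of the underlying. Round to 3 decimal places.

Current fair forward for the remaining 5 months: F = S·e^((r + u)·T), (r + u) = 0.0958 + 0.0286 = 0.1244
F = 9.120 · e^(0.1244 × 5/12) = 9.120 × 1.053200 = 9.6052
Value of long forward = (F − K)·e^(−rT) = (9.6052 − 10.167) · e^(−0.0958·5/12)
= -0.5618 × 0.960870 = -0.540

-$0.540 per bushel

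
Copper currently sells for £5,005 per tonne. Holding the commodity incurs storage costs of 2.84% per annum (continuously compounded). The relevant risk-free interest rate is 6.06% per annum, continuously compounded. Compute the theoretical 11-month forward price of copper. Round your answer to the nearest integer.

£5,430 per tonne

Net carry = r + u − y = 0.0606 + 0.0284 − 0.0000 = 0.0890
F = S·e^((r+u−y)T) = 5005 · e^(0.0890 × 11/12) = 5005 · e^0.081583
= 5005 × 1.085003 = £5,430 per tonne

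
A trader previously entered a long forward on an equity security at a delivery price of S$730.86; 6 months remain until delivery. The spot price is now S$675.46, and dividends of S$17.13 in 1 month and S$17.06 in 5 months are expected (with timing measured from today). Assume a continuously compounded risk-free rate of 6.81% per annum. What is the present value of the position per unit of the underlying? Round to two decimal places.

-S$64.55

PV(remaining dividends) I = 17.13·e^(−0.0681·1/12) + 17.06·e^(−0.0681·5/12) = 33.6158
Current forward F = (S − I)·e^(rT) = (675.46 − 33.6158)·e^(0.0681·6/12) = 641.8442 × 1.034636 = 664.0751
Value (long) = (F − K)·e^(−rT) = (664.0751 − 730.86) × 0.966523 = -64.5491
Value = -S$64.55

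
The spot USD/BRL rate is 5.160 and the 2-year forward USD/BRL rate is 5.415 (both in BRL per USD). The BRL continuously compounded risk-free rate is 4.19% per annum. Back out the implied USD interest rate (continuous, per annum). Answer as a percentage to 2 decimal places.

1.78%

F = S·e^((r_BRL − r_USD)T) ⇒ r_USD = r_BRL − ln(F/S)/T
ln(5.415/5.160) = 0.048236; /(2) = 0.024118
r_USD = 0.0419 − 0.024118 = 0.017782
r_USD = 1.78%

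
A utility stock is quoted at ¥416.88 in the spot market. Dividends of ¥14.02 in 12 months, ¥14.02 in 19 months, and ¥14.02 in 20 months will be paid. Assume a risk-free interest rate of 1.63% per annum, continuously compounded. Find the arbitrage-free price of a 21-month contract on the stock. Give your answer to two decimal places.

¥386.65

PV(dividends) I = 14.02·e^(−0.0163·12/12) + 14.02·e^(−0.0163·19/12) + 14.02·e^(−0.0163·20/12)
I = 13.7933 + 13.6628 + 13.6443 = 41.1004
F = (S − I)·e^(rT) = (416.88 − 41.1004) · e^(0.0163·21/12)
= 375.7796 · e^0.028525 = 375.7796 × 1.028936 = ¥386.65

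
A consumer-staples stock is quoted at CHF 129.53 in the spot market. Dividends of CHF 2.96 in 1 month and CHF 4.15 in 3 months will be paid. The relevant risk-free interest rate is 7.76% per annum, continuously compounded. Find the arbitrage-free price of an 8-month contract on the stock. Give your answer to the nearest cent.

CHF 129.02

PV(dividends) I = 2.96·e^(−0.0776·1/12) + 4.15·e^(−0.0776·3/12)
I = 2.9409 + 4.0703 = 7.0112
F = (S − I)·e^(rT) = (129.53 − 7.0112) · e^(0.0776·8/12)
= 122.5188 · e^0.051733 = 122.5188 × 1.053095 = CHF 129.02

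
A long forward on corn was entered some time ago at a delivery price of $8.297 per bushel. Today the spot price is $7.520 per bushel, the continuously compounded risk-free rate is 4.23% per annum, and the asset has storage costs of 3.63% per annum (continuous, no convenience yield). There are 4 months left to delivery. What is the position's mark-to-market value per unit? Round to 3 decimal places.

-$0.569 per bushel

Current fair forward for the remaining 4 months: F = S·e^((r + u)·T), (r + u) = 0.0423 + 0.0363 = 0.0786
F = 7.520 · e^(0.0786 × 4/12) = 7.520 × 1.026546 = 7.7196
Value of long forward = (F − K)·e^(−rT) = (7.7196 − 8.297) · e^(−0.0423·4/12)
= -0.5774 × 0.985999 = -0.569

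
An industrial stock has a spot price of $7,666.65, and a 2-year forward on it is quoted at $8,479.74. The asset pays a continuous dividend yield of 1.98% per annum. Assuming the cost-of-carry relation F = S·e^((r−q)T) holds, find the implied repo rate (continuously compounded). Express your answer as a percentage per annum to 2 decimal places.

From F = S·e^((r−q)T): (r − q) = ln(F/S)/T
ln(8479.74/7666.65) = ln(1.106055) = 0.100800
(r − q) = 0.100800 / (2) = 0.050400
r = ln(F/S)/T + q = 0.050400 + 0.0198 = 0.070200
r = 7.02%

7.02%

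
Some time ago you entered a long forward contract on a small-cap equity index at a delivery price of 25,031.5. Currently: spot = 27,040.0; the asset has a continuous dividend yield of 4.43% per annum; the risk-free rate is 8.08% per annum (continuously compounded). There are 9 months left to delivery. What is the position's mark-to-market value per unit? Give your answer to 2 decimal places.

2596.72

Current fair forward for the remaining 9 months: F = S·e^((r − q)·T), (r − q) = 0.0808 − 0.0443 = 0.0365
F = 27040.0 · e^(0.0365 × 9/12) = 27040.0 × 1.02775314 = 27790.4449
Value of long forward = (F − K)·e^(−rT) = (27790.4449 − 25031.5) · e^(−0.0808·9/12)
= 2758.9449 × 0.94119964 = 2596.72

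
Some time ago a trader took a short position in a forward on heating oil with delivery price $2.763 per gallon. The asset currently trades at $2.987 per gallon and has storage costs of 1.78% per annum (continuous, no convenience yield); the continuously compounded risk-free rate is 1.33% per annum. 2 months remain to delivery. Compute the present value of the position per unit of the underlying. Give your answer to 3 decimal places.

Current fair forward for the remaining 2 months: F = S·e^((r + u)·T), (r + u) = 0.0133 + 0.0178 = 0.0311
F = 2.987 · e^(0.0311 × 2/12) = 2.987 × 1.005197 = 3.0025
Value of long forward = (F − K)·e^(−rT) = (3.0025 − 2.763) · e^(−0.0133·2/12)
= 0.2395 × 0.997786 = 0.239
Short position value = −(long value) = -$0.239

-$0.239 per gallon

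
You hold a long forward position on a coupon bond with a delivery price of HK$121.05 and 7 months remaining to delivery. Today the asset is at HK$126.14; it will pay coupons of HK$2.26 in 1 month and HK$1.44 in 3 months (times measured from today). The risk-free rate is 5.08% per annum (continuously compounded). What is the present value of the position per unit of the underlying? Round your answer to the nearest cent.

PV(remaining coupons) I = 2.26·e^(−0.0508·1/12) + 1.44·e^(−0.0508·3/12) = 3.6723
Current forward F = (S − I)·e^(rT) = (126.14 − 3.6723)·e^(0.0508·7/12) = 122.4677 × 1.030077 = 126.1512
Value (long) = (F − K)·e^(−rT) = (126.1512 − 121.05) × 0.970801 = 4.9523
Value = HK$4.95

HK$4.95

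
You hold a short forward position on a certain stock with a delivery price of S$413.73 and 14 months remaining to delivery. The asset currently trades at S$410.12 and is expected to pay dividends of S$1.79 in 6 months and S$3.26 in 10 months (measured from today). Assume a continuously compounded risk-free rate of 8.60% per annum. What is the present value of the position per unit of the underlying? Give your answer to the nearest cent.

PV(remaining dividends) I = 1.79·e^(−0.0860·6/12) + 3.26·e^(−0.0860·10/12) = 4.7492
Current forward F = (S − I)·e^(rT) = (410.12 − 4.7492)·e^(0.0860·14/12) = 405.3708 × 1.105539 = 448.1532
Value (long) = (F − K)·e^(−rT) = (448.1532 − 413.73) × 0.904536 = 31.1370
Short position value = −(long value) = -S$31.14

-S$31.14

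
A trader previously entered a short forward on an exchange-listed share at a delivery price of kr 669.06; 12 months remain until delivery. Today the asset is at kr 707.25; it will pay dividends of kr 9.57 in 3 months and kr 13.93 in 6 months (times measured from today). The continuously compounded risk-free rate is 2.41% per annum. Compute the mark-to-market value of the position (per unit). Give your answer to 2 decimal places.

PV(remaining dividends) I = 9.57·e^(−0.0241·3/12) + 13.93·e^(−0.0241·6/12) = 23.2757
Current forward F = (S − I)·e^(rT) = (707.25 − 23.2757)·e^(0.0241·12/12) = 683.9743 × 1.024393 = 700.6585
Value (long) = (F − K)·e^(−rT) = (700.6585 − 669.06) × 0.976188 = 30.8461
Short position value = −(long value) = -kr 30.85

-kr 30.85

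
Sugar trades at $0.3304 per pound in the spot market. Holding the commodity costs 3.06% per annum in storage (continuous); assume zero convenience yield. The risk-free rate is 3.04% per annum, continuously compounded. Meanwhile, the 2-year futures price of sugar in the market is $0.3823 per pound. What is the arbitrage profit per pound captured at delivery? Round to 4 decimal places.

$0.0090 per pound

Fair futures: F* = S·e^(carry·T), with carry = (r + u) = 0.0304 + 0.0306 = 0.0610
F* = 0.3304 · e^(0.0610 × 2) = 0.3304 · e^0.122000 = 0.3304 × 1.129754 = $0.3733
Market $0.3823 > fair $0.3733: forward overpriced → cash-and-carry (buy spot, short the forward).
At maturity, profit = |F_mkt − F*| = |0.3823 − 0.3733| = $0.0090 per pound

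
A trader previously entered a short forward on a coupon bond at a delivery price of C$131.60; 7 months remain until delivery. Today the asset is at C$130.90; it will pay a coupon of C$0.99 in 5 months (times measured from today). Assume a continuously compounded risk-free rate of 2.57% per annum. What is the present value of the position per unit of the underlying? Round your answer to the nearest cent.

PV(remaining coupons) I = 0.99·e^(−0.0257·5/12) = 0.9795
Current forward F = (S − I)·e^(rT) = (130.90 − 0.9795)·e^(0.0257·7/12) = 129.9205 × 1.015105 = 131.8829
Value (long) = (F − K)·e^(−rT) = (131.8829 − 131.60) × 0.985120 = 0.2787
Short position value = −(long value) = -C$0.28

-C$0.28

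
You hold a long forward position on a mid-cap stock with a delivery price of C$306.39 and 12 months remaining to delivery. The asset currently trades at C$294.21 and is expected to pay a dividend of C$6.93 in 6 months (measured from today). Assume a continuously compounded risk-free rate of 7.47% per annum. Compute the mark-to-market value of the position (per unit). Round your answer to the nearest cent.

PV(remaining dividends) I = 6.93·e^(−0.0747·6/12) = 6.6759
Current forward F = (S − I)·e^(rT) = (294.21 − 6.6759)·e^(0.0747·12/12) = 287.5341 × 1.077561 = 309.8355
Value (long) = (F − K)·e^(−rT) = (309.8355 − 306.39) × 0.928022 = 3.1975
Value = C$3.20

C$3.20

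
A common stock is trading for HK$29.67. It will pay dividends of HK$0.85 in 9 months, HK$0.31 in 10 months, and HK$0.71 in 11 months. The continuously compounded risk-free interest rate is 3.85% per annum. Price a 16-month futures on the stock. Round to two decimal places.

PV(dividends) I = 0.85·e^(−0.0385·9/12) + 0.31·e^(−0.0385·10/12) + 0.71·e^(−0.0385·11/12)
I = 0.8258 + 0.3002 + 0.6854 = 1.8114
F = (S − I)·e^(rT) = (29.67 − 1.8114) · e^(0.0385·16/12)
= 27.8586 · e^0.051333 = 27.8586 × 1.052673 = HK$29.33

HK$29.33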